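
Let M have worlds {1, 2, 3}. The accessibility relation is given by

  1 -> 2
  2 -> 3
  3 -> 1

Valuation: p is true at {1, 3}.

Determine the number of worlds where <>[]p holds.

1: successors {2}; []p there: 2:T. ✓
2: successors {3}; []p there: 3:T. ✓
3: successors {1}; []p there: 1:F. ✗
Satisfying worlds: {1, 2}.

2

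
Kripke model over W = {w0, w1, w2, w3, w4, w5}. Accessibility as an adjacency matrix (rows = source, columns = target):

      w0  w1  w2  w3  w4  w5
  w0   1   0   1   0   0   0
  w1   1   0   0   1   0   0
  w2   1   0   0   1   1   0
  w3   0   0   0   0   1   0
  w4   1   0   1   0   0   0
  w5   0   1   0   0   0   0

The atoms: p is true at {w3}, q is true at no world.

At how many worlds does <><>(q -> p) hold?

6

w0: successors {w0, w2}; <>(q -> p) there: w0:T, w2:T. ✓
w1: successors {w0, w3}; <>(q -> p) there: w0:T, w3:T. ✓
w2: successors {w0, w3, w4}; <>(q -> p) there: w0:T, w3:T, w4:T. ✓
w3: successors {w4}; <>(q -> p) there: w4:T. ✓
w4: successors {w0, w2}; <>(q -> p) there: w0:T, w2:T. ✓
w5: successors {w1}; <>(q -> p) there: w1:T. ✓
Satisfying worlds: {w0, w1, w2, w3, w4, w5}.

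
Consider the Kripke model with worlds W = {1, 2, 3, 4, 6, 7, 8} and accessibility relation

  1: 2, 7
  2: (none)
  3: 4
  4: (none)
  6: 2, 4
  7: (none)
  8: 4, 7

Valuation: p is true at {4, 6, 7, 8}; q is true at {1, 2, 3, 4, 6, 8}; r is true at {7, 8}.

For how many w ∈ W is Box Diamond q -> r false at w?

2

1: Box Diamond q is F, r is F. ✓
2: Box Diamond q is T, r is F. ✗
3: Box Diamond q is F, r is F. ✓
4: Box Diamond q is T, r is F. ✗
6: Box Diamond q is F, r is F. ✓
7: Box Diamond q is T, r is T. ✓
8: Box Diamond q is F, r is T. ✓
Satisfying worlds: {1, 3, 6, 7, 8}.
So Box Diamond q -> r fails at the other 2 worlds.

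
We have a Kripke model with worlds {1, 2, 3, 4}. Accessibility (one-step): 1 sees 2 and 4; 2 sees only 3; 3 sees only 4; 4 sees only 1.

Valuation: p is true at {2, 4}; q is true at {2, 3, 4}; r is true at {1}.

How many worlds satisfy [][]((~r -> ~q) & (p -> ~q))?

1: successors {2, 4}; []((~r -> ~q) & (p -> ~q)) there: 2:F, 4:T. ✗
2: successors {3}; []((~r -> ~q) & (p -> ~q)) there: 3:F. ✗
3: successors {4}; []((~r -> ~q) & (p -> ~q)) there: 4:T. ✓
4: successors {1}; []((~r -> ~q) & (p -> ~q)) there: 1:F. ✗
Satisfying worlds: {3}.

1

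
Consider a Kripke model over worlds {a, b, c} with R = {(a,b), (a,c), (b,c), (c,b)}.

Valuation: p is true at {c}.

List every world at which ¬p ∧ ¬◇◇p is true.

a: ¬p is T, ¬◇◇p is F. ✗
b: ¬p is T, ¬◇◇p is T. ✓
c: ¬p is F, ¬◇◇p is F. ✗

{b}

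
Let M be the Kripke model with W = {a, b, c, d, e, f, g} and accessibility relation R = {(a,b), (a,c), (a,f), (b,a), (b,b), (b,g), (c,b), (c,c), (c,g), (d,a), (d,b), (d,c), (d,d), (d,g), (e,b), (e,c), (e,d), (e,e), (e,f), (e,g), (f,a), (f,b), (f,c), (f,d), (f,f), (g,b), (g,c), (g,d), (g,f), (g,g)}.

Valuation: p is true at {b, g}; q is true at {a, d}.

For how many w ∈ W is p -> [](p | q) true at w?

6

a: p is F, [](p | q) is F. ✓
b: p is T, [](p | q) is T. ✓
c: p is F, [](p | q) is F. ✓
d: p is F, [](p | q) is F. ✓
e: p is F, [](p | q) is F. ✓
f: p is F, [](p | q) is F. ✓
g: p is T, [](p | q) is F. ✗
Satisfying worlds: {a, b, c, d, e, f}.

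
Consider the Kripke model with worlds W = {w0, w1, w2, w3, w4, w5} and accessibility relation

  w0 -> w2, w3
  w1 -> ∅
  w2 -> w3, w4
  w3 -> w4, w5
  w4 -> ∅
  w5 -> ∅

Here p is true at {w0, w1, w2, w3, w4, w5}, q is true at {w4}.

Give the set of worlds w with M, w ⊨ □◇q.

w0: successors {w2, w3}; ◇q there: w2:T, w3:T. ✓
w1: no successors, so □◇q holds vacuously. ✓
w2: successors {w3, w4}; ◇q there: w3:T, w4:F. ✗
w3: successors {w4, w5}; ◇q there: w4:F, w5:F. ✗
w4: no successors, so □◇q holds vacuously. ✓
w5: no successors, so □◇q holds vacuously. ✓

{w0, w1, w4, w5}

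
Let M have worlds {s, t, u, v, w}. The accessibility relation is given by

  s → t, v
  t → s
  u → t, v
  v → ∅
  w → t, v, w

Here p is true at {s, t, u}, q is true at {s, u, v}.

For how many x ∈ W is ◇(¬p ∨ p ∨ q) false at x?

1

s: successors {t, v}; ¬p ∨ p ∨ q there: t:T, v:T. ✓
t: successors {s}; ¬p ∨ p ∨ q there: s:T. ✓
u: successors {t, v}; ¬p ∨ p ∨ q there: t:T, v:T. ✓
v: no successors, so ◇(¬p ∨ p ∨ q) fails. ✗
w: successors {t, v, w}; ¬p ∨ p ∨ q there: t:T, v:T, w:T. ✓
Satisfying worlds: {s, t, u, w}.
So ◇(¬p ∨ p ∨ q) fails at the other 1 world.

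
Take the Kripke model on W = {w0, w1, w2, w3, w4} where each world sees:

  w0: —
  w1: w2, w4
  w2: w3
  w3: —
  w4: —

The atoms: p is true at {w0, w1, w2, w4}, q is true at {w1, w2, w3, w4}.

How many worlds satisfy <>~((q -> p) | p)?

1

w0: no successors, so <>~((q -> p) | p) fails. ✗
w1: successors {w2, w4}; ~((q -> p) | p) there: w2:F, w4:F. ✗
w2: successors {w3}; ~((q -> p) | p) there: w3:T. ✓
w3: no successors, so <>~((q -> p) | p) fails. ✗
w4: no successors, so <>~((q -> p) | p) fails. ✗
Satisfying worlds: {w2}.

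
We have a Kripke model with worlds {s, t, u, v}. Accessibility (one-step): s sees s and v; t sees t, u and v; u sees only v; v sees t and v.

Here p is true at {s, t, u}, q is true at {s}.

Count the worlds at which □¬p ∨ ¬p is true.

s: □¬p is F, ¬p is F. ✗
t: □¬p is F, ¬p is F. ✗
u: □¬p is T, ¬p is F. ✓
v: □¬p is F, ¬p is T. ✓
Satisfying worlds: {u, v}.

2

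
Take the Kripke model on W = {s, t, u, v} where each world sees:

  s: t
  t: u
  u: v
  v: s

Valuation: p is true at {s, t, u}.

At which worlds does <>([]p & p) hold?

s: successors {t}; []p & p there: t:T. ✓
t: successors {u}; []p & p there: u:F. ✗
u: successors {v}; []p & p there: v:F. ✗
v: successors {s}; []p & p there: s:T. ✓

{s, v}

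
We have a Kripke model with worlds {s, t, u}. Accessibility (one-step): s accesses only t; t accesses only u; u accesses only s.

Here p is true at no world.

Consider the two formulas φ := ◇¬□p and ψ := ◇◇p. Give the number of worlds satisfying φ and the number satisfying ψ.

For ◇¬□p:
s: successors {t}; ¬□p there: t:T. ✓
t: successors {u}; ¬□p there: u:T. ✓
u: successors {s}; ¬□p there: s:T. ✓
— 3 worlds.
For ◇◇p:
s: successors {t}; ◇p there: t:F. ✗
t: successors {u}; ◇p there: u:F. ✗
u: successors {s}; ◇p there: s:F. ✗
— 0 worlds.

3 and 0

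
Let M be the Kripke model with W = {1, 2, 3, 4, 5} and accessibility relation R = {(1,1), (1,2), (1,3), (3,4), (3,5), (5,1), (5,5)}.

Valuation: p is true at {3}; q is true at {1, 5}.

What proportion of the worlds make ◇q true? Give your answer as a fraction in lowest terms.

1: successors {1, 2, 3}; q there: 1:T, 2:F, 3:F. ✓
2: no successors, so ◇q fails. ✗
3: successors {4, 5}; q there: 4:F, 5:T. ✓
4: no successors, so ◇q fails. ✗
5: successors {1, 5}; q there: 1:T, 5:T. ✓
That's 3 of 5 worlds, so 3/5.

3/5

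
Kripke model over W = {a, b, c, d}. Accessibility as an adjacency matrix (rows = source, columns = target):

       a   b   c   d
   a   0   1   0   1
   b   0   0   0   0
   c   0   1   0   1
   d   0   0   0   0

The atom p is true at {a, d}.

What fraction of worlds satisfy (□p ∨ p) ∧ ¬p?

a: □p ∨ p is T, ¬p is F. ✗
b: □p ∨ p is T, ¬p is T. ✓
c: □p ∨ p is F, ¬p is T. ✗
d: □p ∨ p is T, ¬p is F. ✗
That's 1 of 4 worlds, so 1/4.

1/4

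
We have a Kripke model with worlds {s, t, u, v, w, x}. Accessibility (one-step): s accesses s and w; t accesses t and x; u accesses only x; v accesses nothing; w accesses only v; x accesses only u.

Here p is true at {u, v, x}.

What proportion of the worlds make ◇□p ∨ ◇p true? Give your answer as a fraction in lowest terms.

5/6

s: ◇□p is T, ◇p is F. ✓
t: ◇□p is T, ◇p is T. ✓
u: ◇□p is T, ◇p is T. ✓
v: ◇□p is F, ◇p is F. ✗
w: ◇□p is T, ◇p is T. ✓
x: ◇□p is T, ◇p is T. ✓
That's 5 of 6 worlds, so 5/6.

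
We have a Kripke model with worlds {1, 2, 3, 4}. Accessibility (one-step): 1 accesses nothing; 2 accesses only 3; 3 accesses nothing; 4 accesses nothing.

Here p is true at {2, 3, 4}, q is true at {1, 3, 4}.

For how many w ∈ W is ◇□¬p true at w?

1: no successors, so ◇□¬p fails. ✗
2: successors {3}; □¬p there: 3:T. ✓
3: no successors, so ◇□¬p fails. ✗
4: no successors, so ◇□¬p fails. ✗
Satisfying worlds: {2}.

1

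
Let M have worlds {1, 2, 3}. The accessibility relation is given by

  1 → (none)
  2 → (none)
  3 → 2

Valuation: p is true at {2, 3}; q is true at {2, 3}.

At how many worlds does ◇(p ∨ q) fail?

2

1: no successors, so ◇(p ∨ q) fails. ✗
2: no successors, so ◇(p ∨ q) fails. ✗
3: successors {2}; p ∨ q there: 2:T. ✓
Satisfying worlds: {3}.
So ◇(p ∨ q) fails at the other 2 worlds.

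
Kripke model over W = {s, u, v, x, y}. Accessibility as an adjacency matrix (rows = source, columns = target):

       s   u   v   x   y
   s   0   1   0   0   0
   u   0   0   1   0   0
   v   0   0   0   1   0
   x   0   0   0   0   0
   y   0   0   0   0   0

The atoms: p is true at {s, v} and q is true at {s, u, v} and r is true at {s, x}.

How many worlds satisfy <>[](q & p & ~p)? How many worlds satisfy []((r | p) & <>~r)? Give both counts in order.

1 and 2

For <>[](q & p & ~p):
s: successors {u}; [](q & p & ~p) there: u:F. ✗
u: successors {v}; [](q & p & ~p) there: v:F. ✗
v: successors {x}; [](q & p & ~p) there: x:T. ✓
x: no successors, so <>[](q & p & ~p) fails. ✗
y: no successors, so <>[](q & p & ~p) fails. ✗
— 1 world.
For []((r | p) & <>~r):
s: successors {u}; (r | p) & <>~r there: u:F. ✗
u: successors {v}; (r | p) & <>~r there: v:F. ✗
v: successors {x}; (r | p) & <>~r there: x:F. ✗
x: no successors, so []((r | p) & <>~r) holds vacuously. ✓
y: no successors, so []((r | p) & <>~r) holds vacuously. ✓
— 2 worlds.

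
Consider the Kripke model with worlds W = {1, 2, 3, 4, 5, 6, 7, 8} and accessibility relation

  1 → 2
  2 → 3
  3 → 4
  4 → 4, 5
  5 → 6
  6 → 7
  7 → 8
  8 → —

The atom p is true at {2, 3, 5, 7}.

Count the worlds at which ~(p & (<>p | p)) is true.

4

1: p & (<>p | p) is F. ✓
2: p & (<>p | p) is T. ✗
3: p & (<>p | p) is T. ✗
4: p & (<>p | p) is F. ✓
5: p & (<>p | p) is T. ✗
6: p & (<>p | p) is F. ✓
7: p & (<>p | p) is T. ✗
8: p & (<>p | p) is F. ✓
Satisfying worlds: {1, 4, 6, 8}.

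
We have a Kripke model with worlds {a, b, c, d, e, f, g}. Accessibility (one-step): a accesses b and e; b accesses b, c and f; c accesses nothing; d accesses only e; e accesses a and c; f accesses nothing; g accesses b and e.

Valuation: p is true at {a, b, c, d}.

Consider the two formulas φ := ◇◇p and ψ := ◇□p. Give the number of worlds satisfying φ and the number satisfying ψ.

For ◇◇p:
a: successors {b, e}; ◇p there: b:T, e:T. ✓
b: successors {b, c, f}; ◇p there: b:T, c:F, f:F. ✓
c: no successors, so ◇◇p fails. ✗
d: successors {e}; ◇p there: e:T. ✓
e: successors {a, c}; ◇p there: a:T, c:F. ✓
f: no successors, so ◇◇p fails. ✗
g: successors {b, e}; ◇p there: b:T, e:T. ✓
— 5 worlds.
For ◇□p:
a: successors {b, e}; □p there: b:F, e:T. ✓
b: successors {b, c, f}; □p there: b:F, c:T, f:T. ✓
c: no successors, so ◇□p fails. ✗
d: successors {e}; □p there: e:T. ✓
e: successors {a, c}; □p there: a:F, c:T. ✓
f: no successors, so ◇□p fails. ✗
g: successors {b, e}; □p there: b:F, e:T. ✓
— 5 worlds.

5 and 5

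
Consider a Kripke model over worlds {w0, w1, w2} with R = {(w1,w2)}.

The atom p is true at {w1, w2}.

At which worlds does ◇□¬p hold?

{w1}

w0: no successors, so ◇□¬p fails. ✗
w1: successors {w2}; □¬p there: w2:T. ✓
w2: no successors, so ◇□¬p fails. ✗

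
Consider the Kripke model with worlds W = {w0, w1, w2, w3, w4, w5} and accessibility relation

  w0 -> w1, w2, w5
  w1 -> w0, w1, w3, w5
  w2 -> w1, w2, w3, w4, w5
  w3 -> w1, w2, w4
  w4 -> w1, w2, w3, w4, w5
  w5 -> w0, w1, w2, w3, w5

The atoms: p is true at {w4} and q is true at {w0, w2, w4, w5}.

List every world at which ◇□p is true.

∅

w0: successors {w1, w2, w5}; □p there: w1:F, w2:F, w5:F. ✗
w1: successors {w0, w1, w3, w5}; □p there: w0:F, w1:F, w3:F, w5:F. ✗
w2: successors {w1, w2, w3, w4, w5}; □p there: w1:F, w2:F, w3:F, w4:F, w5:F. ✗
w3: successors {w1, w2, w4}; □p there: w1:F, w2:F, w4:F. ✗
w4: successors {w1, w2, w3, w4, w5}; □p there: w1:F, w2:F, w3:F, w4:F, w5:F. ✗
w5: successors {w0, w1, w2, w3, w5}; □p there: w0:F, w1:F, w2:F, w3:F, w5:F. ✗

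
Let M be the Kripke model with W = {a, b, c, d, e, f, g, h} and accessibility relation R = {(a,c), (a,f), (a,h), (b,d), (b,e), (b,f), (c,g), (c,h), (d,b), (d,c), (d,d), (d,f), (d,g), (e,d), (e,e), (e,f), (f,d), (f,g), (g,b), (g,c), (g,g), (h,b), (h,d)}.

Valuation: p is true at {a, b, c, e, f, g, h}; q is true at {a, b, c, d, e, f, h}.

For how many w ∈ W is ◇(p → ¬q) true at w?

a: successors {c, f, h}; p → ¬q there: c:F, f:F, h:F. ✗
b: successors {d, e, f}; p → ¬q there: d:T, e:F, f:F. ✓
c: successors {g, h}; p → ¬q there: g:T, h:F. ✓
d: successors {b, c, d, f, g}; p → ¬q there: b:F, c:F, d:T, f:F, g:T. ✓
e: successors {d, e, f}; p → ¬q there: d:T, e:F, f:F. ✓
f: successors {d, g}; p → ¬q there: d:T, g:T. ✓
g: successors {b, c, g}; p → ¬q there: b:F, c:F, g:T. ✓
h: successors {b, d}; p → ¬q there: b:F, d:T. ✓
Satisfying worlds: {b, c, d, e, f, g, h}.

7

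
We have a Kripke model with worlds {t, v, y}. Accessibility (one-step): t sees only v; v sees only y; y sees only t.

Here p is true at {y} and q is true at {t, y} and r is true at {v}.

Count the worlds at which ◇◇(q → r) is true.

t: successors {v}; ◇(q → r) there: v:F. ✗
v: successors {y}; ◇(q → r) there: y:F. ✗
y: successors {t}; ◇(q → r) there: t:T. ✓
Satisfying worlds: {y}.

1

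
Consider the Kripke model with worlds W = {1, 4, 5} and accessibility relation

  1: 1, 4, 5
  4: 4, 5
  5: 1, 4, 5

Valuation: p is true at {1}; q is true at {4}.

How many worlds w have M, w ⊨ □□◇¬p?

3

1: successors {1, 4, 5}; □◇¬p there: 1:T, 4:T, 5:T. ✓
4: successors {4, 5}; □◇¬p there: 4:T, 5:T. ✓
5: successors {1, 4, 5}; □◇¬p there: 1:T, 4:T, 5:T. ✓
Satisfying worlds: {1, 4, 5}.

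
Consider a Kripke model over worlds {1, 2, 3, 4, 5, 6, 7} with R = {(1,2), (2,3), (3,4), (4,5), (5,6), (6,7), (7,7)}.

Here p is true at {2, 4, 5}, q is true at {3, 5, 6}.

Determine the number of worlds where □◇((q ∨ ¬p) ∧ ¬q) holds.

1: successors {2}; ◇((q ∨ ¬p) ∧ ¬q) there: 2:F. ✗
2: successors {3}; ◇((q ∨ ¬p) ∧ ¬q) there: 3:F. ✗
3: successors {4}; ◇((q ∨ ¬p) ∧ ¬q) there: 4:F. ✗
4: successors {5}; ◇((q ∨ ¬p) ∧ ¬q) there: 5:F. ✗
5: successors {6}; ◇((q ∨ ¬p) ∧ ¬q) there: 6:T. ✓
6: successors {7}; ◇((q ∨ ¬p) ∧ ¬q) there: 7:T. ✓
7: successors {7}; ◇((q ∨ ¬p) ∧ ¬q) there: 7:T. ✓
Satisfying worlds: {5, 6, 7}.

3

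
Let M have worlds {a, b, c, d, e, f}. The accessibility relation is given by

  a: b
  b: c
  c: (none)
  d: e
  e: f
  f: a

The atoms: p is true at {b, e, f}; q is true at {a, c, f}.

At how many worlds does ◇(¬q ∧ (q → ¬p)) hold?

2

a: successors {b}; ¬q ∧ (q → ¬p) there: b:T. ✓
b: successors {c}; ¬q ∧ (q → ¬p) there: c:F. ✗
c: no successors, so ◇(¬q ∧ (q → ¬p)) fails. ✗
d: successors {e}; ¬q ∧ (q → ¬p) there: e:T. ✓
e: successors {f}; ¬q ∧ (q → ¬p) there: f:F. ✗
f: successors {a}; ¬q ∧ (q → ¬p) there: a:F. ✗
Satisfying worlds: {a, d}.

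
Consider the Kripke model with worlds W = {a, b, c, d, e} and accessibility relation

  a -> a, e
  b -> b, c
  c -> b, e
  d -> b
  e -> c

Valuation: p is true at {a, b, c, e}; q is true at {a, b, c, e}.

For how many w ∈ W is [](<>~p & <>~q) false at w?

a: successors {a, e}; <>~p & <>~q there: a:F, e:F. ✗
b: successors {b, c}; <>~p & <>~q there: b:F, c:F. ✗
c: successors {b, e}; <>~p & <>~q there: b:F, e:F. ✗
d: successors {b}; <>~p & <>~q there: b:F. ✗
e: successors {c}; <>~p & <>~q there: c:F. ✗
Satisfying worlds: ∅.
So [](<>~p & <>~q) fails at the other 5 worlds.

5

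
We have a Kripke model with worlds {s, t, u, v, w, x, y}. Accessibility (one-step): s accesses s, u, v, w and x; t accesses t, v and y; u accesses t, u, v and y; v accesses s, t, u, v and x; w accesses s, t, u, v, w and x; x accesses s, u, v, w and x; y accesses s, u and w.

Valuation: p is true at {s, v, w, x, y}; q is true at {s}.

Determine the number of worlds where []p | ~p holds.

2

s: []p is F, ~p is F. ✗
t: []p is F, ~p is T. ✓
u: []p is F, ~p is T. ✓
v: []p is F, ~p is F. ✗
w: []p is F, ~p is F. ✗
x: []p is F, ~p is F. ✗
y: []p is F, ~p is F. ✗
Satisfying worlds: {t, u}.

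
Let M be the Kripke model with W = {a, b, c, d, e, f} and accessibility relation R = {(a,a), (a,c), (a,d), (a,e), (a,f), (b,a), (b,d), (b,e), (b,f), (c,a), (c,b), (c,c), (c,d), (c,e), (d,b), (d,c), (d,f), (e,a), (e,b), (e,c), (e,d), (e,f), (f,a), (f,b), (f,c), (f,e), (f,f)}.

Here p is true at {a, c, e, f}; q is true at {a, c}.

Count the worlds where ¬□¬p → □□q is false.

6

a: ¬□¬p is T, □□q is F. ✗
b: ¬□¬p is T, □□q is F. ✗
c: ¬□¬p is T, □□q is F. ✗
d: ¬□¬p is T, □□q is F. ✗
e: ¬□¬p is T, □□q is F. ✗
f: ¬□¬p is T, □□q is F. ✗
Satisfying worlds: ∅.
So ¬□¬p → □□q fails at the other 6 worlds.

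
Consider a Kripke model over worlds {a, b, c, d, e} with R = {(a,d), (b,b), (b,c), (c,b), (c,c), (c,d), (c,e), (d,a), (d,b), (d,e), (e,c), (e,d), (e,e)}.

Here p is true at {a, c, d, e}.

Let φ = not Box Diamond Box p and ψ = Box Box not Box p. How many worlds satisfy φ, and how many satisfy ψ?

For not Box Diamond Box p:
a: Box Diamond Box p is T. ✗
b: Box Diamond Box p is F. ✓
c: Box Diamond Box p is F. ✓
d: Box Diamond Box p is F. ✓
e: Box Diamond Box p is T. ✗
— 3 worlds.
For Box Box not Box p:
a: successors {d}; Box not Box p there: d:F. ✗
b: successors {b, c}; Box not Box p there: b:T, c:F. ✗
c: successors {b, c, d, e}; Box not Box p there: b:T, c:F, d:F, e:F. ✗
d: successors {a, b, e}; Box not Box p there: a:T, b:T, e:F. ✗
e: successors {c, d, e}; Box not Box p there: c:F, d:F, e:F. ✗
— 0 worlds.

3 and 0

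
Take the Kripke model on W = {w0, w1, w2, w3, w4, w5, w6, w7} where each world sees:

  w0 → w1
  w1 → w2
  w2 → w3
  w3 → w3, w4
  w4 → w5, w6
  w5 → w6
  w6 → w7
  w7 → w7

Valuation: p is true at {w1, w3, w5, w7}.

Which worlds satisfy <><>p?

{w1, w2, w3, w4, w5, w6, w7}

w0: successors {w1}; <>p there: w1:F. ✗
w1: successors {w2}; <>p there: w2:T. ✓
w2: successors {w3}; <>p there: w3:T. ✓
w3: successors {w3, w4}; <>p there: w3:T, w4:T. ✓
w4: successors {w5, w6}; <>p there: w5:F, w6:T. ✓
w5: successors {w6}; <>p there: w6:T. ✓
w6: successors {w7}; <>p there: w7:T. ✓
w7: successors {w7}; <>p there: w7:T. ✓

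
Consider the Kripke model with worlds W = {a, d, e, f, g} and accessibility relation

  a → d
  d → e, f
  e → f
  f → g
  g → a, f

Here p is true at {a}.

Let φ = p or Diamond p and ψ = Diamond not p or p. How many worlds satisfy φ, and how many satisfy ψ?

2 and 5

For p or Diamond p:
a: p is T, Diamond p is F. ✓
d: p is F, Diamond p is F. ✗
e: p is F, Diamond p is F. ✗
f: p is F, Diamond p is F. ✗
g: p is F, Diamond p is T. ✓
— 2 worlds.
For Diamond not p or p:
a: Diamond not p is T, p is T. ✓
d: Diamond not p is T, p is F. ✓
e: Diamond not p is T, p is F. ✓
f: Diamond not p is T, p is F. ✓
g: Diamond not p is T, p is F. ✓
— 5 worlds.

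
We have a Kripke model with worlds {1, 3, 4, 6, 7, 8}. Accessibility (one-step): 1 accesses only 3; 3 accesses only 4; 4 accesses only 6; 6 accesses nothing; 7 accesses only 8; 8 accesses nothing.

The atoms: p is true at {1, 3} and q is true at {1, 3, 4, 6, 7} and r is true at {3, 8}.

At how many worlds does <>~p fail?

3

1: successors {3}; ~p there: 3:F. ✗
3: successors {4}; ~p there: 4:T. ✓
4: successors {6}; ~p there: 6:T. ✓
6: no successors, so <>~p fails. ✗
7: successors {8}; ~p there: 8:T. ✓
8: no successors, so <>~p fails. ✗
Satisfying worlds: {3, 4, 7}.
So <>~p fails at the other 3 worlds.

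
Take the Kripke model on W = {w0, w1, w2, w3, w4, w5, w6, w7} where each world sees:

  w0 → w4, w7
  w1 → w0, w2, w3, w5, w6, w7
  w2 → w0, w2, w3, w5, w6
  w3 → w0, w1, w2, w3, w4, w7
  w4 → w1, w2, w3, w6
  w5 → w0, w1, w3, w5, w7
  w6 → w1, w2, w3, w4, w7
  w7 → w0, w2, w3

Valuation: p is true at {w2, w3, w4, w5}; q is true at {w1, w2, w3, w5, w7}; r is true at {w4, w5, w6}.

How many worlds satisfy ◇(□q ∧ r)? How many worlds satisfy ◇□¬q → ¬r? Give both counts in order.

For ◇(□q ∧ r):
w0: successors {w4, w7}; □q ∧ r there: w4:F, w7:F. ✗
w1: successors {w0, w2, w3, w5, w6, w7}; □q ∧ r there: w0:F, w2:F, w3:F, w5:F, w6:F, w7:F. ✗
w2: successors {w0, w2, w3, w5, w6}; □q ∧ r there: w0:F, w2:F, w3:F, w5:F, w6:F. ✗
w3: successors {w0, w1, w2, w3, w4, w7}; □q ∧ r there: w0:F, w1:F, w2:F, w3:F, w4:F, w7:F. ✗
w4: successors {w1, w2, w3, w6}; □q ∧ r there: w1:F, w2:F, w3:F, w6:F. ✗
w5: successors {w0, w1, w3, w5, w7}; □q ∧ r there: w0:F, w1:F, w3:F, w5:F, w7:F. ✗
w6: successors {w1, w2, w3, w4, w7}; □q ∧ r there: w1:F, w2:F, w3:F, w4:F, w7:F. ✗
w7: successors {w0, w2, w3}; □q ∧ r there: w0:F, w2:F, w3:F. ✗
— 0 worlds.
For ◇□¬q → ¬r:
w0: ◇□¬q is F, ¬r is T. ✓
w1: ◇□¬q is F, ¬r is T. ✓
w2: ◇□¬q is F, ¬r is T. ✓
w3: ◇□¬q is F, ¬r is T. ✓
w4: ◇□¬q is F, ¬r is F. ✓
w5: ◇□¬q is F, ¬r is F. ✓
w6: ◇□¬q is F, ¬r is F. ✓
w7: ◇□¬q is F, ¬r is T. ✓
— 8 worlds.

0 and 8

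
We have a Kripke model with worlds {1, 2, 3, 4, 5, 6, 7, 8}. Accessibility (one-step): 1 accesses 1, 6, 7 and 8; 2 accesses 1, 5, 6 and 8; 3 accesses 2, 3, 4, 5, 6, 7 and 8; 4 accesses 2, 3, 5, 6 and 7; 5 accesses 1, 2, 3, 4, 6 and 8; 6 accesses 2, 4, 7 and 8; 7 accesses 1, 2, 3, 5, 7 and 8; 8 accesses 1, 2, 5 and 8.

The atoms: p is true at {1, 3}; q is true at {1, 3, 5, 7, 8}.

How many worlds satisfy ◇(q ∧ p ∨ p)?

7

1: successors {1, 6, 7, 8}; q ∧ p ∨ p there: 1:T, 6:F, 7:F, 8:F. ✓
2: successors {1, 5, 6, 8}; q ∧ p ∨ p there: 1:T, 5:F, 6:F, 8:F. ✓
3: successors {2, 3, 4, 5, 6, 7, 8}; q ∧ p ∨ p there: 2:F, 3:T, 4:F, 5:F, 6:F, 7:F, 8:F. ✓
4: successors {2, 3, 5, 6, 7}; q ∧ p ∨ p there: 2:F, 3:T, 5:F, 6:F, 7:F. ✓
5: successors {1, 2, 3, 4, 6, 8}; q ∧ p ∨ p there: 1:T, 2:F, 3:T, 4:F, 6:F, 8:F. ✓
6: successors {2, 4, 7, 8}; q ∧ p ∨ p there: 2:F, 4:F, 7:F, 8:F. ✗
7: successors {1, 2, 3, 5, 7, 8}; q ∧ p ∨ p there: 1:T, 2:F, 3:T, 5:F, 7:F, 8:F. ✓
8: successors {1, 2, 5, 8}; q ∧ p ∨ p there: 1:T, 2:F, 5:F, 8:F. ✓
Satisfying worlds: {1, 2, 3, 4, 5, 7, 8}.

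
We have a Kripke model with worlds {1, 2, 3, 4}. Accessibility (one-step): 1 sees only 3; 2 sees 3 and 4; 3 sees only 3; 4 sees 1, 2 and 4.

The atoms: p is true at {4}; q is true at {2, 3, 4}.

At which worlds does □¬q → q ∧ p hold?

{1, 2, 3, 4}

1: □¬q is F, q ∧ p is F. ✓
2: □¬q is F, q ∧ p is F. ✓
3: □¬q is F, q ∧ p is F. ✓
4: □¬q is F, q ∧ p is T. ✓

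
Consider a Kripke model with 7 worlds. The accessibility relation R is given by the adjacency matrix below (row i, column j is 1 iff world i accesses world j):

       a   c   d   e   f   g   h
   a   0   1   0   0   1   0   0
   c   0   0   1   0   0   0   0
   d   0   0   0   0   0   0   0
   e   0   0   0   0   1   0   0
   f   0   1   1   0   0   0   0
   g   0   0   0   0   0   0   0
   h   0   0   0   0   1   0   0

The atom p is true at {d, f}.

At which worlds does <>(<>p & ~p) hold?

a: successors {c, f}; <>p & ~p there: c:T, f:F. ✓
c: successors {d}; <>p & ~p there: d:F. ✗
d: no successors, so <>(<>p & ~p) fails. ✗
e: successors {f}; <>p & ~p there: f:F. ✗
f: successors {c, d}; <>p & ~p there: c:T, d:F. ✓
g: no successors, so <>(<>p & ~p) fails. ✗
h: successors {f}; <>p & ~p there: f:F. ✗

{a, f}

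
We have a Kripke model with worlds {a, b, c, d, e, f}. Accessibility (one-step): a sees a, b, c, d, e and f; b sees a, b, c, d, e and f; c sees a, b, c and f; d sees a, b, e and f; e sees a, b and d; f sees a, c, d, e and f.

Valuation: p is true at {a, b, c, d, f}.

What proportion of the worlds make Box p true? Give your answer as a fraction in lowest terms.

1/3

a: successors {a, b, c, d, e, f}; p there: a:T, b:T, c:T, d:T, e:F, f:T. ✗
b: successors {a, b, c, d, e, f}; p there: a:T, b:T, c:T, d:T, e:F, f:T. ✗
c: successors {a, b, c, f}; p there: a:T, b:T, c:T, f:T. ✓
d: successors {a, b, e, f}; p there: a:T, b:T, e:F, f:T. ✗
e: successors {a, b, d}; p there: a:T, b:T, d:T. ✓
f: successors {a, c, d, e, f}; p there: a:T, c:T, d:T, e:F, f:T. ✗
That's 2 of 6 worlds, so 2/6 = 1/3.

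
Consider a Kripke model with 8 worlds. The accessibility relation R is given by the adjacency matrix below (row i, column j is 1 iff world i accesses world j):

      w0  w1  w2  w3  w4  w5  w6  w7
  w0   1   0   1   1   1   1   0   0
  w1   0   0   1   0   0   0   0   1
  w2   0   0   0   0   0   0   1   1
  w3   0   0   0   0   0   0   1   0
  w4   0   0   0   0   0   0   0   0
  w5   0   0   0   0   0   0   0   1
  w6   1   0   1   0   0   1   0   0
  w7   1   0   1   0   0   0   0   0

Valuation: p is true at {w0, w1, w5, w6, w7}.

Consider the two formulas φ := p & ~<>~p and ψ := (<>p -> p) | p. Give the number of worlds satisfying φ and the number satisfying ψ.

1 and 6

For p & ~<>~p:
w0: p is T, ~<>~p is F. ✗
w1: p is T, ~<>~p is F. ✗
w2: p is F, ~<>~p is T. ✗
w3: p is F, ~<>~p is T. ✗
w4: p is F, ~<>~p is T. ✗
w5: p is T, ~<>~p is T. ✓
w6: p is T, ~<>~p is F. ✗
w7: p is T, ~<>~p is F. ✗
— 1 world.
For (<>p -> p) | p:
w0: <>p -> p is T, p is T. ✓
w1: <>p -> p is T, p is T. ✓
w2: <>p -> p is F, p is F. ✗
w3: <>p -> p is F, p is F. ✗
w4: <>p -> p is T, p is F. ✓
w5: <>p -> p is T, p is T. ✓
w6: <>p -> p is T, p is T. ✓
w7: <>p -> p is T, p is T. ✓
— 6 worlds.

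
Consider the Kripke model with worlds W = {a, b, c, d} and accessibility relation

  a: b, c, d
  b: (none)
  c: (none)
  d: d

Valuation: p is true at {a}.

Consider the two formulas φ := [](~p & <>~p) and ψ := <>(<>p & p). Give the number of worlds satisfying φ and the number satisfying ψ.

For [](~p & <>~p):
a: successors {b, c, d}; ~p & <>~p there: b:F, c:F, d:T. ✗
b: no successors, so [](~p & <>~p) holds vacuously. ✓
c: no successors, so [](~p & <>~p) holds vacuously. ✓
d: successors {d}; ~p & <>~p there: d:T. ✓
— 3 worlds.
For <>(<>p & p):
a: successors {b, c, d}; <>p & p there: b:F, c:F, d:F. ✗
b: no successors, so <>(<>p & p) fails. ✗
c: no successors, so <>(<>p & p) fails. ✗
d: successors {d}; <>p & p there: d:F. ✗
— 0 worlds.

3 and 0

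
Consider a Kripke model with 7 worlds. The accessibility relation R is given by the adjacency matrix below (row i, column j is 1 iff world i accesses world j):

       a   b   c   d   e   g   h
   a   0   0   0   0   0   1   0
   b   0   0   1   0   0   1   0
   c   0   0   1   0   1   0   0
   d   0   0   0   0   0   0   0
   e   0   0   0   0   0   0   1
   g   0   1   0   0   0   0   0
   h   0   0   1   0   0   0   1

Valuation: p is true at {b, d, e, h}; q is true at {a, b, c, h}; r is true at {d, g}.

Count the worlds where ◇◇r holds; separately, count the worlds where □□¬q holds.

1 and 1

For ◇◇r:
a: successors {g}; ◇r there: g:F. ✗
b: successors {c, g}; ◇r there: c:F, g:F. ✗
c: successors {c, e}; ◇r there: c:F, e:F. ✗
d: no successors, so ◇◇r fails. ✗
e: successors {h}; ◇r there: h:F. ✗
g: successors {b}; ◇r there: b:T. ✓
h: successors {c, h}; ◇r there: c:F, h:F. ✗
— 1 world.
For □□¬q:
a: successors {g}; □¬q there: g:F. ✗
b: successors {c, g}; □¬q there: c:F, g:F. ✗
c: successors {c, e}; □¬q there: c:F, e:F. ✗
d: no successors, so □□¬q holds vacuously. ✓
e: successors {h}; □¬q there: h:F. ✗
g: successors {b}; □¬q there: b:F. ✗
h: successors {c, h}; □¬q there: c:F, h:F. ✗
— 1 world.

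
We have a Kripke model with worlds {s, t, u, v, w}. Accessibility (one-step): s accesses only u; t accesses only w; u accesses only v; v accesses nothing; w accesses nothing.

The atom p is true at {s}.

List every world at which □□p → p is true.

s: □□p is F, p is T. ✓
t: □□p is T, p is F. ✗
u: □□p is T, p is F. ✗
v: □□p is T, p is F. ✗
w: □□p is T, p is F. ✗

{s}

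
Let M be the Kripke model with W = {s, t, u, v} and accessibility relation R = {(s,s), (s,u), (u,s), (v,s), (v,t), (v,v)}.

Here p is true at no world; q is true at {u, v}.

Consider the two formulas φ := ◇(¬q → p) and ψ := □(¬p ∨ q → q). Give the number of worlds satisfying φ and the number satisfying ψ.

2 and 1

For ◇(¬q → p):
s: successors {s, u}; ¬q → p there: s:F, u:T. ✓
t: no successors, so ◇(¬q → p) fails. ✗
u: successors {s}; ¬q → p there: s:F. ✗
v: successors {s, t, v}; ¬q → p there: s:F, t:F, v:T. ✓
— 2 worlds.
For □(¬p ∨ q → q):
s: successors {s, u}; ¬p ∨ q → q there: s:F, u:T. ✗
t: no successors, so □(¬p ∨ q → q) holds vacuously. ✓
u: successors {s}; ¬p ∨ q → q there: s:F. ✗
v: successors {s, t, v}; ¬p ∨ q → q there: s:F, t:F, v:T. ✗
— 1 world.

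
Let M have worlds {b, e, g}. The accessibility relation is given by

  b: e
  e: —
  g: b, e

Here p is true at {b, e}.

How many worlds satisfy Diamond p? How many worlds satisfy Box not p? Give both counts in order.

2 and 1

For Diamond p:
b: successors {e}; p there: e:T. ✓
e: no successors, so Diamond p fails. ✗
g: successors {b, e}; p there: b:T, e:T. ✓
— 2 worlds.
For Box not p:
b: successors {e}; not p there: e:F. ✗
e: no successors, so Box not p holds vacuously. ✓
g: successors {b, e}; not p there: b:F, e:F. ✗
— 1 world.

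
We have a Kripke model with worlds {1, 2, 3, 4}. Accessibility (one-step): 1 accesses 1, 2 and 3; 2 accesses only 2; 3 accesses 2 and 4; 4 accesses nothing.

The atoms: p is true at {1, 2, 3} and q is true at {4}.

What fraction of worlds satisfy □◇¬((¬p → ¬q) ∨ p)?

1: successors {1, 2, 3}; ◇¬((¬p → ¬q) ∨ p) there: 1:F, 2:F, 3:T. ✗
2: successors {2}; ◇¬((¬p → ¬q) ∨ p) there: 2:F. ✗
3: successors {2, 4}; ◇¬((¬p → ¬q) ∨ p) there: 2:F, 4:F. ✗
4: no successors, so □◇¬((¬p → ¬q) ∨ p) holds vacuously. ✓
That's 1 of 4 worlds, so 1/4.

1/4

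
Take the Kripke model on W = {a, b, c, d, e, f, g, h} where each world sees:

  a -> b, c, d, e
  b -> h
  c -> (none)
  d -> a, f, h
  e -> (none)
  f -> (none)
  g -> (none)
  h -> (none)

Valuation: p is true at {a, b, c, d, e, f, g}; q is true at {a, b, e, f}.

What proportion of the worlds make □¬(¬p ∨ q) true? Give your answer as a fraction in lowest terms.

a: successors {b, c, d, e}; ¬(¬p ∨ q) there: b:F, c:T, d:T, e:F. ✗
b: successors {h}; ¬(¬p ∨ q) there: h:F. ✗
c: no successors, so □¬(¬p ∨ q) holds vacuously. ✓
d: successors {a, f, h}; ¬(¬p ∨ q) there: a:F, f:F, h:F. ✗
e: no successors, so □¬(¬p ∨ q) holds vacuously. ✓
f: no successors, so □¬(¬p ∨ q) holds vacuously. ✓
g: no successors, so □¬(¬p ∨ q) holds vacuously. ✓
h: no successors, so □¬(¬p ∨ q) holds vacuously. ✓
That's 5 of 8 worlds, so 5/8.

5/8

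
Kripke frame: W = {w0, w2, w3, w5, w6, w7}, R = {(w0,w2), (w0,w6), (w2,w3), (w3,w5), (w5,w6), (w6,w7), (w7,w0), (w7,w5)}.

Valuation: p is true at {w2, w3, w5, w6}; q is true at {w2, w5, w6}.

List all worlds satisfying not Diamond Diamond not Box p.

{w2, w6}

w0: Diamond Diamond not Box p is T. ✗
w2: Diamond Diamond not Box p is F. ✓
w3: Diamond Diamond not Box p is T. ✗
w5: Diamond Diamond not Box p is T. ✗
w6: Diamond Diamond not Box p is F. ✓
w7: Diamond Diamond not Box p is T. ✗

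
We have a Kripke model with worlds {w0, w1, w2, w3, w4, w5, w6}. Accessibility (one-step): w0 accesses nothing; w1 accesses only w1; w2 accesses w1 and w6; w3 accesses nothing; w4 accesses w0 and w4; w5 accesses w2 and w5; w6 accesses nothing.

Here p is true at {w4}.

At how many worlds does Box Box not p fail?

w0: no successors, so Box Box not p holds vacuously. ✓
w1: successors {w1}; Box not p there: w1:T. ✓
w2: successors {w1, w6}; Box not p there: w1:T, w6:T. ✓
w3: no successors, so Box Box not p holds vacuously. ✓
w4: successors {w0, w4}; Box not p there: w0:T, w4:F. ✗
w5: successors {w2, w5}; Box not p there: w2:T, w5:T. ✓
w6: no successors, so Box Box not p holds vacuously. ✓
Satisfying worlds: {w0, w1, w2, w3, w5, w6}.
So Box Box not p fails at the other 1 world.

1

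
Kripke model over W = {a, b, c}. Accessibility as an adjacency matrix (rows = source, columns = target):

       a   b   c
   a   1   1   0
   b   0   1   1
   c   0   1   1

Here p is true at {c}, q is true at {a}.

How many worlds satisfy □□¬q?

2

a: successors {a, b}; □¬q there: a:F, b:T. ✗
b: successors {b, c}; □¬q there: b:T, c:T. ✓
c: successors {b, c}; □¬q there: b:T, c:T. ✓
Satisfying worlds: {b, c}.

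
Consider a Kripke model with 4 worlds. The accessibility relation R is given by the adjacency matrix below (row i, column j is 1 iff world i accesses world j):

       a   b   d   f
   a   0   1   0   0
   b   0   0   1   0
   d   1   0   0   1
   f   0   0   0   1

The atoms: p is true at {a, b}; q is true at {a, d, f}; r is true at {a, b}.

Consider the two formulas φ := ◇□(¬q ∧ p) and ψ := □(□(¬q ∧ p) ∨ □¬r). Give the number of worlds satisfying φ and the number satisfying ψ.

1 and 3

For ◇□(¬q ∧ p):
a: successors {b}; □(¬q ∧ p) there: b:F. ✗
b: successors {d}; □(¬q ∧ p) there: d:F. ✗
d: successors {a, f}; □(¬q ∧ p) there: a:T, f:F. ✓
f: successors {f}; □(¬q ∧ p) there: f:F. ✗
— 1 world.
For □(□(¬q ∧ p) ∨ □¬r):
a: successors {b}; □(¬q ∧ p) ∨ □¬r there: b:T. ✓
b: successors {d}; □(¬q ∧ p) ∨ □¬r there: d:F. ✗
d: successors {a, f}; □(¬q ∧ p) ∨ □¬r there: a:T, f:T. ✓
f: successors {f}; □(¬q ∧ p) ∨ □¬r there: f:T. ✓
— 3 worlds.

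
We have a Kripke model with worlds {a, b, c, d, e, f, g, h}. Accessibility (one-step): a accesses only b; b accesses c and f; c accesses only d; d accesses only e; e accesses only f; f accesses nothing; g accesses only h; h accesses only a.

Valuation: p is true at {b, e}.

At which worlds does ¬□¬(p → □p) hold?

{b, c, e, g, h}

a: □¬(p → □p) is T. ✗
b: □¬(p → □p) is F. ✓
c: □¬(p → □p) is F. ✓
d: □¬(p → □p) is T. ✗
e: □¬(p → □p) is F. ✓
f: □¬(p → □p) is T. ✗
g: □¬(p → □p) is F. ✓
h: □¬(p → □p) is F. ✓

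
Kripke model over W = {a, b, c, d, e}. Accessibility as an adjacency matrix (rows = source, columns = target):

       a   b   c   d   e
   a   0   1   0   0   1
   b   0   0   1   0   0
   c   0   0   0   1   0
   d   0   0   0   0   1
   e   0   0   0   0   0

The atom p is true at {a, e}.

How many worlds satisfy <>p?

a: successors {b, e}; p there: b:F, e:T. ✓
b: successors {c}; p there: c:F. ✗
c: successors {d}; p there: d:F. ✗
d: successors {e}; p there: e:T. ✓
e: no successors, so <>p fails. ✗
Satisfying worlds: {a, d}.

2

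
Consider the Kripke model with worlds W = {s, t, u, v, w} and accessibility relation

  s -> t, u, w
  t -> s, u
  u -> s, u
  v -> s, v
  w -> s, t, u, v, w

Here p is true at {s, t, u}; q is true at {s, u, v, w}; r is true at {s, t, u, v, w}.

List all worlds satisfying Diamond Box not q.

∅

s: successors {t, u, w}; Box not q there: t:F, u:F, w:F. ✗
t: successors {s, u}; Box not q there: s:F, u:F. ✗
u: successors {s, u}; Box not q there: s:F, u:F. ✗
v: successors {s, v}; Box not q there: s:F, v:F. ✗
w: successors {s, t, u, v, w}; Box not q there: s:F, t:F, u:F, v:F, w:F. ✗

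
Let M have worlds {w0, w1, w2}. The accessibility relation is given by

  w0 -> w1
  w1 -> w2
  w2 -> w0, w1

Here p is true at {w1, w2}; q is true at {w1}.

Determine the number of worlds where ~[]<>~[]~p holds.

w0: []<>~[]~p is T. ✗
w1: []<>~[]~p is T. ✗
w2: []<>~[]~p is T. ✗
Satisfying worlds: ∅.

0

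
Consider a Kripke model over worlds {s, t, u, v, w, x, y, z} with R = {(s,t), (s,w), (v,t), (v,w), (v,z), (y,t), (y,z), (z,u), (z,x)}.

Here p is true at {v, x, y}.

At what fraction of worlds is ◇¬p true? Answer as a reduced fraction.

s: successors {t, w}; ¬p there: t:T, w:T. ✓
t: no successors, so ◇¬p fails. ✗
u: no successors, so ◇¬p fails. ✗
v: successors {t, w, z}; ¬p there: t:T, w:T, z:T. ✓
w: no successors, so ◇¬p fails. ✗
x: no successors, so ◇¬p fails. ✗
y: successors {t, z}; ¬p there: t:T, z:T. ✓
z: successors {u, x}; ¬p there: u:T, x:F. ✓
That's 4 of 8 worlds, so 4/8 = 1/2.

1/2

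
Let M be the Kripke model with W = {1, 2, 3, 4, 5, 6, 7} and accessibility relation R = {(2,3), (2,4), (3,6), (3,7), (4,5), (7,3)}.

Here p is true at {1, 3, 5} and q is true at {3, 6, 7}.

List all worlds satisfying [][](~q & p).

{1, 4, 5, 6}

1: no successors, so [][](~q & p) holds vacuously. ✓
2: successors {3, 4}; [](~q & p) there: 3:F, 4:T. ✗
3: successors {6, 7}; [](~q & p) there: 6:T, 7:F. ✗
4: successors {5}; [](~q & p) there: 5:T. ✓
5: no successors, so [][](~q & p) holds vacuously. ✓
6: no successors, so [][](~q & p) holds vacuously. ✓
7: successors {3}; [](~q & p) there: 3:F. ✗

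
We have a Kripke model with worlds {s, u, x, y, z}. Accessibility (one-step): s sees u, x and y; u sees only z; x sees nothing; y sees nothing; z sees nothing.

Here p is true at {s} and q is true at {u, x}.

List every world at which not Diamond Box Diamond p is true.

s: Diamond Box Diamond p is T. ✗
u: Diamond Box Diamond p is T. ✗
x: Diamond Box Diamond p is F. ✓
y: Diamond Box Diamond p is F. ✓
z: Diamond Box Diamond p is F. ✓

{x, y, z}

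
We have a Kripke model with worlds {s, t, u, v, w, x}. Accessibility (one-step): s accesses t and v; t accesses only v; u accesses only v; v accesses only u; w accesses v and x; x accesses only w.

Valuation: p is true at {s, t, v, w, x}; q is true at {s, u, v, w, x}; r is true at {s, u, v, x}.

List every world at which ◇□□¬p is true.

{s, v}

s: successors {t, v}; □□¬p there: t:T, v:F. ✓
t: successors {v}; □□¬p there: v:F. ✗
u: successors {v}; □□¬p there: v:F. ✗
v: successors {u}; □□¬p there: u:T. ✓
w: successors {v, x}; □□¬p there: v:F, x:F. ✗
x: successors {w}; □□¬p there: w:F. ✗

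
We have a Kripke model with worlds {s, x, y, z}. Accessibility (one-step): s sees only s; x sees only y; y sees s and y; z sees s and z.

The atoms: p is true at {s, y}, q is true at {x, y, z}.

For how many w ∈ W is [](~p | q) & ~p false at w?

3

s: [](~p | q) is F, ~p is F. ✗
x: [](~p | q) is T, ~p is T. ✓
y: [](~p | q) is F, ~p is F. ✗
z: [](~p | q) is F, ~p is T. ✗
Satisfying worlds: {x}.
So [](~p | q) & ~p fails at the other 3 worlds.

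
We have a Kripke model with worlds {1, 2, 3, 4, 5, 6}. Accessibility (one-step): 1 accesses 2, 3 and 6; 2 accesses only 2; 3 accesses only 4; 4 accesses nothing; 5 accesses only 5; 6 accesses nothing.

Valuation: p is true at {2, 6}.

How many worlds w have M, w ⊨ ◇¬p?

1: successors {2, 3, 6}; ¬p there: 2:F, 3:T, 6:F. ✓
2: successors {2}; ¬p there: 2:F. ✗
3: successors {4}; ¬p there: 4:T. ✓
4: no successors, so ◇¬p fails. ✗
5: successors {5}; ¬p there: 5:T. ✓
6: no successors, so ◇¬p fails. ✗
Satisfying worlds: {1, 3, 5}.

3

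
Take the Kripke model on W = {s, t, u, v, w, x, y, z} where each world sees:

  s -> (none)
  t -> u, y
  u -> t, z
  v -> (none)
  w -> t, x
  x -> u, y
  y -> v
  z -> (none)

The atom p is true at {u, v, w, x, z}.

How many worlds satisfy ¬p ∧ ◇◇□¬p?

s: ¬p is T, ◇◇□¬p is F. ✗
t: ¬p is T, ◇◇□¬p is T. ✓
u: ¬p is F, ◇◇□¬p is F. ✗
v: ¬p is F, ◇◇□¬p is F. ✗
w: ¬p is F, ◇◇□¬p is F. ✗
x: ¬p is F, ◇◇□¬p is T. ✗
y: ¬p is T, ◇◇□¬p is F. ✗
z: ¬p is F, ◇◇□¬p is F. ✗
Satisfying worlds: {t}.

1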